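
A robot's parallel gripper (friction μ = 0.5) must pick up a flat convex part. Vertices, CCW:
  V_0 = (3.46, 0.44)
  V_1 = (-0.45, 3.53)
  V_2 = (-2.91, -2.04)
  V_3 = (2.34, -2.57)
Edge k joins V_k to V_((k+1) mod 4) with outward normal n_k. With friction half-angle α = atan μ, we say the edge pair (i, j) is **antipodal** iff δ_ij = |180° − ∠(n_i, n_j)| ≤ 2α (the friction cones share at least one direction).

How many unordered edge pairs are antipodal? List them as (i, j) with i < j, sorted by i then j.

count = 2; pairs: (0,2), (1,3)

α = atan 0.5 = 26.57°;  2α = 53.13°
n_0 = (+0.6200, +0.7846)
n_1 = (-0.9148, +0.4040)
n_2 = (-0.1004, -0.9949)
n_3 = (+0.9372, -0.3487)
  (0,1): δ = 75.51°  ·
  (0,2): δ = 32.55°  ✓
  (0,3): δ = 107.91°  ·
  (1,2): δ = 71.94°  ·
  (1,3): δ = 3.42°  ✓
  (2,3): δ = 104.65°  ·
antipodal pairs: 2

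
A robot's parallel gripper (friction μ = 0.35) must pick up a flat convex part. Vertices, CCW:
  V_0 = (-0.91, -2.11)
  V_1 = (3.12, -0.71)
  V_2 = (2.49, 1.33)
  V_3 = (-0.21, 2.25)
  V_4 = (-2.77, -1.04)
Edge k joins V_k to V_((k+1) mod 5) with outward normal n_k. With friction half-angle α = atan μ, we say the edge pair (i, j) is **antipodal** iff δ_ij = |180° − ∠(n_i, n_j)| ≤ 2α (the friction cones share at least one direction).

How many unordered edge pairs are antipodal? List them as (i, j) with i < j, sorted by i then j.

α = atan 0.35 = 19.29°;  2α = 38.58°
n_0 = (+0.3282, -0.9446)
n_1 = (+0.9555, +0.2951)
n_2 = (+0.3225, +0.9466)
n_3 = (-0.7892, +0.6141)
n_4 = (-0.4986, -0.8668)
  (0,1): δ = 92.00°  ·
  (0,2): δ = 37.97°  ✓
  (0,3): δ = 32.96°  ✓
  (0,4): δ = 130.93°  ·
  (1,2): δ = 125.98°  ·
  (1,3): δ = 55.05°  ·
  (1,4): δ = 42.93°  ·
  (2,3): δ = 109.07°  ·
  (2,4): δ = 11.09°  ✓
  (3,4): δ = 82.02°  ·
antipodal pairs: 3

count = 3; pairs: (0,2), (0,3), (2,4)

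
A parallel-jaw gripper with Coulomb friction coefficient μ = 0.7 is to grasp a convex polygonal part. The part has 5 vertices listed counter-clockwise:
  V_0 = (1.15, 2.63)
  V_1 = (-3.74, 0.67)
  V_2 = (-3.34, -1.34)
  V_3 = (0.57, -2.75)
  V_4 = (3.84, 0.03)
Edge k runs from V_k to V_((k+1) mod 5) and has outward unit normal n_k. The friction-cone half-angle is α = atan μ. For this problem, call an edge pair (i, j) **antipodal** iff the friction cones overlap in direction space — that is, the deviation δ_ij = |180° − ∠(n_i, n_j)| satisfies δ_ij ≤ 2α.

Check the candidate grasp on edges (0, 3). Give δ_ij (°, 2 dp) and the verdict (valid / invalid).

δ = 18.53°, valid

α = atan 0.7 = 34.99°;  2α = 69.98°
edge 0: e_0 = (-4.89, -1.96);  n_0 = (-0.3720, +0.9282)
edge 3: e_3 = (+3.27, +2.78);  n_3 = (+0.6477, -0.7619)
∠(n_0, n_3) = 161.47°
δ = |180° − 161.47°| = 18.53°
18.53° ≤ 2α = 69.98°  →  valid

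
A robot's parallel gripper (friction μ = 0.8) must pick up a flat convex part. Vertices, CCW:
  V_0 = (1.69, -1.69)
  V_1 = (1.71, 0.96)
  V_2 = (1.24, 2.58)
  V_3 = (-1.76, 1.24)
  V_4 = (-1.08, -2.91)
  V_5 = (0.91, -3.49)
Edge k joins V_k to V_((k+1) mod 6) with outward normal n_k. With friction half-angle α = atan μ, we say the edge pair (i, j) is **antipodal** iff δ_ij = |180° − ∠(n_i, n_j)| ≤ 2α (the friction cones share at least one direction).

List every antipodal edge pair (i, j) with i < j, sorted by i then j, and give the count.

count = 8; pairs: (0,2), (0,3), (0,4), (1,3), (1,4), (2,4), (2,5), (3,5)

α = atan 0.8 = 38.66°;  2α = 77.32°
n_0 = (+1.0000, -0.0075)
n_1 = (+0.9604, +0.2786)
n_2 = (-0.4078, +0.9131)
n_3 = (-0.9868, -0.1617)
n_4 = (-0.2798, -0.9601)
n_5 = (+0.9176, -0.3976)
  (0,1): δ = 163.39°  ·
  (0,2): δ = 65.50°  ✓
  (0,3): δ = 9.74°  ✓
  (0,4): δ = 74.18°  ✓
  (0,5): δ = 157.00°  ·
  (1,2): δ = 82.11°  ·
  (1,3): δ = 6.87°  ✓
  (1,4): δ = 57.57°  ✓
  (1,5): δ = 140.39°  ·
  (2,3): δ = 104.76°  ·
  (2,4): δ = 40.32°  ✓
  (2,5): δ = 42.50°  ✓
  (3,4): δ = 115.55°  ·
  (3,5): δ = 32.73°  ✓
  (4,5): δ = 97.18°  ·
antipodal pairs: 8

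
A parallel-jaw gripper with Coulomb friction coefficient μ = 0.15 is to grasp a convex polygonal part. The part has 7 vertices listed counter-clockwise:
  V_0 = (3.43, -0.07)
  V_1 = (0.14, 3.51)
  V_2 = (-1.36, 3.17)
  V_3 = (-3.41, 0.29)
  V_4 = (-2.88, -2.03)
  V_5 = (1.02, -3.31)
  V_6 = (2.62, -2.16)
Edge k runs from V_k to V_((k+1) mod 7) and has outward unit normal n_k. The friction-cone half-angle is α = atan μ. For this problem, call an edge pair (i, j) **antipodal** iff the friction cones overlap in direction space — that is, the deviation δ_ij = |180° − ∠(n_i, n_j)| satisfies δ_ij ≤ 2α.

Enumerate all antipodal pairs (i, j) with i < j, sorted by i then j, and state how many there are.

α = atan 0.15 = 8.53°;  2α = 17.06°
n_0 = (+0.7363, +0.6767)
n_1 = (-0.2211, +0.9753)
n_2 = (-0.8147, +0.5799)
n_3 = (-0.9749, -0.2227)
n_4 = (-0.3118, -0.9501)
n_5 = (+0.5836, -0.8120)
n_6 = (+0.9324, -0.3614)
  (0,1): δ = 119.81°  ·
  (0,2): δ = 78.03°  ·
  (0,3): δ = 29.71°  ·
  (0,4): δ = 29.25°  ·
  (0,5): δ = 83.12°  ·
  (0,6): δ = 116.23°  ·
  (1,2): δ = 138.21°  ·
  (1,3): δ = 89.90°  ·
  (1,4): δ = 30.94°  ·
  (1,5): δ = 22.94°  ·
  (1,6): δ = 56.04°  ·
  (2,3): δ = 131.69°  ·
  (2,4): δ = 72.73°  ·
  (2,5): δ = 18.85°  ·
  (2,6): δ = 14.26°  ✓
  (3,4): δ = 121.04°  ·
  (3,5): δ = 67.16°  ·
  (3,6): δ = 34.05°  ·
  (4,5): δ = 126.12°  ·
  (4,6): δ = 93.01°  ·
  (5,6): δ = 146.89°  ·
antipodal pairs: 1

count = 1; pairs: (2,6)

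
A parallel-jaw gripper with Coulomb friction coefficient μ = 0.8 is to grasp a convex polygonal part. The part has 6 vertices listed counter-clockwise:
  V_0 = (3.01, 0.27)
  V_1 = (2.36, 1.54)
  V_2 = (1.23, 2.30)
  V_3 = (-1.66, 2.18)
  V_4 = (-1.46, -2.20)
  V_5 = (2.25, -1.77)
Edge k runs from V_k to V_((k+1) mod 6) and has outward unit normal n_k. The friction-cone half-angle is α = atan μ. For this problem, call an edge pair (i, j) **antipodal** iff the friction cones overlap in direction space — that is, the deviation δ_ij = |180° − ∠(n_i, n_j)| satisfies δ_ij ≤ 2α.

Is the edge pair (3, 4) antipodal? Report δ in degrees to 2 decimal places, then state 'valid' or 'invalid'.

α = atan 0.8 = 38.66°;  2α = 77.32°
edge 3: e_3 = (+0.20, -4.38);  n_3 = (-0.9990, -0.0456)
edge 4: e_4 = (+3.71, +0.43);  n_4 = (+0.1151, -0.9934)
∠(n_3, n_4) = 94.00°
δ = |180° − 94.00°| = 86.00°
86.00° > 2α = 77.32°  →  invalid

δ = 86.00°, invalid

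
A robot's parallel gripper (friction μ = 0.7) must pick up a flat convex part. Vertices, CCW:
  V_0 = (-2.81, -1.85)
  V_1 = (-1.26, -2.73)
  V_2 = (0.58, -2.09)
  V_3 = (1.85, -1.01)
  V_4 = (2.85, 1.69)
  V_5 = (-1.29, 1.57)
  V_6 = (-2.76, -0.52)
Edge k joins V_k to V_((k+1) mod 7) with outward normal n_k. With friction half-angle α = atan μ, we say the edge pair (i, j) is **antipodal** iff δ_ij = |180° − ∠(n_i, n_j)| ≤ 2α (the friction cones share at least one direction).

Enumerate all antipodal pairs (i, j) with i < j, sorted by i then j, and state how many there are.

α = atan 0.7 = 34.99°;  2α = 69.98°
n_0 = (-0.4937, -0.8696)
n_1 = (+0.3285, -0.9445)
n_2 = (+0.6478, -0.7618)
n_3 = (+0.9377, -0.3473)
n_4 = (-0.0290, +0.9996)
n_5 = (-0.8179, +0.5753)
n_6 = (-0.9993, +0.0376)
  (0,1): δ = 131.24°  ·
  (0,2): δ = 110.04°  ·
  (0,3): δ = 80.74°  ·
  (0,4): δ = 31.25°  ✓
  (0,5): δ = 84.46°  ·
  (0,6): δ = 117.43°  ·
  (1,2): δ = 158.80°  ·
  (1,3): δ = 129.50°  ·
  (1,4): δ = 17.52°  ✓
  (1,5): δ = 35.70°  ✓
  (1,6): δ = 68.67°  ✓
  (2,3): δ = 150.70°  ·
  (2,4): δ = 38.72°  ✓
  (2,5): δ = 14.50°  ✓
  (2,6): δ = 47.47°  ✓
  (3,4): δ = 68.02°  ✓
  (3,5): δ = 14.80°  ✓
  (3,6): δ = 18.17°  ✓
  (4,5): δ = 126.78°  ·
  (4,6): δ = 93.81°  ·
  (5,6): δ = 147.03°  ·
antipodal pairs: 10

count = 10; pairs: (0,4), (1,4), (1,5), (1,6), (2,4), (2,5), (2,6), (3,4), (3,5), (3,6)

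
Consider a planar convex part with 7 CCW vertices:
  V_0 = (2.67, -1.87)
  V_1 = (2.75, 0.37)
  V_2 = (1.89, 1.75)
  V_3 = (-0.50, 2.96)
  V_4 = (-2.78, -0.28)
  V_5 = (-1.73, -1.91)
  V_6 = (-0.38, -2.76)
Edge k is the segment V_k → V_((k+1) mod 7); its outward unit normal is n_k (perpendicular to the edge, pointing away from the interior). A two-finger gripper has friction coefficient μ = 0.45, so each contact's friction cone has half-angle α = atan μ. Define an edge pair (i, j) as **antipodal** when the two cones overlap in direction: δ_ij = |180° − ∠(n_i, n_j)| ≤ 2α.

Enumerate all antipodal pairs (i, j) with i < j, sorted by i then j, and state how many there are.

α = atan 0.45 = 24.23°;  2α = 48.46°
n_0 = (+0.9994, -0.0357)
n_1 = (+0.8487, +0.5289)
n_2 = (+0.4517, +0.8922)
n_3 = (-0.8178, +0.5755)
n_4 = (-0.8407, -0.5415)
n_5 = (-0.5328, -0.8462)
n_6 = (+0.2801, -0.9600)
  (0,1): δ = 146.02°  ·
  (0,2): δ = 114.81°  ·
  (0,3): δ = 33.09°  ✓
  (0,4): δ = 34.83°  ✓
  (0,5): δ = 59.85°  ·
  (0,6): δ = 108.31°  ·
  (1,2): δ = 148.78°  ·
  (1,3): δ = 67.06°  ·
  (1,4): δ = 0.86°  ✓
  (1,5): δ = 25.87°  ✓
  (1,6): δ = 74.34°  ·
  (2,3): δ = 98.28°  ·
  (2,4): δ = 30.36°  ✓
  (2,5): δ = 5.34°  ✓
  (2,6): δ = 43.12°  ✓
  (3,4): δ = 112.08°  ·
  (3,5): δ = 87.06°  ·
  (3,6): δ = 38.60°  ✓
  (4,5): δ = 154.98°  ·
  (4,6): δ = 106.52°  ·
  (5,6): δ = 131.54°  ·
antipodal pairs: 8

count = 8; pairs: (0,3), (0,4), (1,4), (1,5), (2,4), (2,5), (2,6), (3,6)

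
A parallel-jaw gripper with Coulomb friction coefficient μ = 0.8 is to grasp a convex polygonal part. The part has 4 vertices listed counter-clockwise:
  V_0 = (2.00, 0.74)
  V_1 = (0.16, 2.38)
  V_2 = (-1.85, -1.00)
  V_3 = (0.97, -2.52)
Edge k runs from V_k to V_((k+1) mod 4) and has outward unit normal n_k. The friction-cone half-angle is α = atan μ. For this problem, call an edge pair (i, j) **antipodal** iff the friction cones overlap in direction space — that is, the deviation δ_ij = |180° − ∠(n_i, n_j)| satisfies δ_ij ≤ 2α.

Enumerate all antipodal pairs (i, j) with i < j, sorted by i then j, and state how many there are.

α = atan 0.8 = 38.66°;  2α = 77.32°
n_0 = (+0.6654, +0.7465)
n_1 = (-0.8595, +0.5111)
n_2 = (-0.4745, -0.8803)
n_3 = (+0.9535, -0.3013)
  (0,1): δ = 79.03°  ·
  (0,2): δ = 13.39°  ✓
  (0,3): δ = 114.18°  ·
  (1,2): δ = 87.59°  ·
  (1,3): δ = 13.20°  ✓
  (2,3): δ = 79.21°  ·
antipodal pairs: 2

count = 2; pairs: (0,2), (1,3)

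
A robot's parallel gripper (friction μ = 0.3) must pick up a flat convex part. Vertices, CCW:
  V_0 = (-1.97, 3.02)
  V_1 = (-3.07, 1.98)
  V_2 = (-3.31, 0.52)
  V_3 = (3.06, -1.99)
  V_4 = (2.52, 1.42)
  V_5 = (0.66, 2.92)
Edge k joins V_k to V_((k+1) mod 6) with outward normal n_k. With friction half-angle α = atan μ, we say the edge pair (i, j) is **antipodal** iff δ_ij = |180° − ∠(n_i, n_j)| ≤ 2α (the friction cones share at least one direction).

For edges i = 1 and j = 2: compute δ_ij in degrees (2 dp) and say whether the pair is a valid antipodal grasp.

δ = 102.17°, invalid

α = atan 0.3 = 16.70°;  2α = 33.40°
edge 1: e_1 = (-0.24, -1.46);  n_1 = (-0.9868, +0.1622)
edge 2: e_2 = (+6.37, -2.51);  n_2 = (-0.3666, -0.9304)
∠(n_1, n_2) = 77.83°
δ = |180° − 77.83°| = 102.17°
102.17° > 2α = 33.40°  →  invalid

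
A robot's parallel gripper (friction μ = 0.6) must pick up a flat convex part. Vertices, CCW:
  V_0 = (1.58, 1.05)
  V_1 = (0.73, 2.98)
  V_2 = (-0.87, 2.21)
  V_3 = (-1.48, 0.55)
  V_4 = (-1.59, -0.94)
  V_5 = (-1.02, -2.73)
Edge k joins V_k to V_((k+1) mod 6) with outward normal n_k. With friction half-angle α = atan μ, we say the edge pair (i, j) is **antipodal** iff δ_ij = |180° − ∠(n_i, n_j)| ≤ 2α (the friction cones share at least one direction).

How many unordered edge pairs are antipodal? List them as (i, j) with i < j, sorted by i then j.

α = atan 0.6 = 30.96°;  2α = 61.93°
n_0 = (+0.9152, +0.4031)
n_1 = (-0.4336, +0.9011)
n_2 = (-0.9386, +0.3449)
n_3 = (-0.9973, +0.0736)
n_4 = (-0.9529, -0.3034)
n_5 = (+0.8239, -0.5667)
  (0,1): δ = 88.07°  ·
  (0,2): δ = 43.95°  ✓
  (0,3): δ = 27.99°  ✓
  (0,4): δ = 6.11°  ✓
  (0,5): δ = 121.71°  ·
  (1,2): δ = 135.88°  ·
  (1,3): δ = 119.92°  ·
  (1,4): δ = 98.04°  ·
  (1,5): δ = 29.78°  ✓
  (2,3): δ = 164.05°  ·
  (2,4): δ = 142.16°  ·
  (2,5): δ = 14.34°  ✓
  (3,4): δ = 158.11°  ·
  (3,5): δ = 30.30°  ✓
  (4,5): δ = 52.18°  ✓
antipodal pairs: 7

count = 7; pairs: (0,2), (0,3), (0,4), (1,5), (2,5), (3,5), (4,5)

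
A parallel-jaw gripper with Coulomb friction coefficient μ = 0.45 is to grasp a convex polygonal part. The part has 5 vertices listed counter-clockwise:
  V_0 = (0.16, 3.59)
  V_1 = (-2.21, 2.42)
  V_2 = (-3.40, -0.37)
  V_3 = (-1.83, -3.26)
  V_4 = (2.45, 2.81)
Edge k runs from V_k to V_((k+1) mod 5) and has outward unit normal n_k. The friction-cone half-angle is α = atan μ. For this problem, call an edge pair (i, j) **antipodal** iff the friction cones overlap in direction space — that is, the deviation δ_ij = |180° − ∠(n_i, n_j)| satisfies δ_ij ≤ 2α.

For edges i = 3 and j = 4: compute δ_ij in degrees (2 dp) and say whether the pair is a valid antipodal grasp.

α = atan 0.45 = 24.23°;  2α = 48.46°
edge 3: e_3 = (+4.28, +6.07);  n_3 = (+0.8173, -0.5763)
edge 4: e_4 = (-2.29, +0.78);  n_4 = (+0.3224, +0.9466)
∠(n_3, n_4) = 106.38°
δ = |180° − 106.38°| = 73.62°
73.62° > 2α = 48.46°  →  invalid

δ = 73.62°, invalid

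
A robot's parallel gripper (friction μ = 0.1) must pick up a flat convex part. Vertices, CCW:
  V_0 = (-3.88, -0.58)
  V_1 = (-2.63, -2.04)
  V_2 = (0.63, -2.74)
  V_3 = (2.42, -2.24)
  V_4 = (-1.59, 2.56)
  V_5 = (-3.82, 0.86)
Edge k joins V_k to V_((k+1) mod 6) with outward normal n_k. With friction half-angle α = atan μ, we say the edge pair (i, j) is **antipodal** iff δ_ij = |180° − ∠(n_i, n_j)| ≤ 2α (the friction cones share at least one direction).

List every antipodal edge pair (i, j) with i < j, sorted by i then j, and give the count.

count = 1; pairs: (0,3)

α = atan 0.1 = 5.71°;  2α = 11.42°
n_0 = (-0.7596, -0.6504)
n_1 = (-0.2099, -0.9777)
n_2 = (+0.2690, -0.9631)
n_3 = (+0.7674, +0.6411)
n_4 = (-0.6063, +0.7953)
n_5 = (-0.9991, +0.0416)
  (0,1): δ = 142.69°  ·
  (0,2): δ = 114.96°  ·
  (0,3): δ = 0.69°  ✓
  (0,4): δ = 86.75°  ·
  (0,5): δ = 137.05°  ·
  (1,2): δ = 152.27°  ·
  (1,3): δ = 38.01°  ·
  (1,4): δ = 49.44°  ·
  (1,5): δ = 99.73°  ·
  (2,3): δ = 65.73°  ·
  (2,4): δ = 21.71°  ·
  (2,5): δ = 72.01°  ·
  (3,4): δ = 92.56°  ·
  (3,5): δ = 42.26°  ·
  (4,5): δ = 129.71°  ·
antipodal pairs: 1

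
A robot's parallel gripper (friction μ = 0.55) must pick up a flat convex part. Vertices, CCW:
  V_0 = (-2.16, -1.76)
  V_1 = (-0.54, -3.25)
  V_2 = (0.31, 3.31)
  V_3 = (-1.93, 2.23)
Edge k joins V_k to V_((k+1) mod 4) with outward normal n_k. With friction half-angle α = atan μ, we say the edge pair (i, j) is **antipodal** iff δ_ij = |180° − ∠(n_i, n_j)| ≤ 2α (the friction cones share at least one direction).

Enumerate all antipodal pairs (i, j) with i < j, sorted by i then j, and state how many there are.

count = 3; pairs: (0,1), (1,2), (1,3)

α = atan 0.55 = 28.81°;  2α = 57.62°
n_0 = (-0.6770, -0.7360)
n_1 = (+0.9917, -0.1285)
n_2 = (-0.4343, +0.9008)
n_3 = (-0.9983, +0.0575)
  (0,1): δ = 54.78°  ✓
  (0,2): δ = 68.35°  ·
  (0,3): δ = 129.31°  ·
  (1,2): δ = 56.88°  ✓
  (1,3): δ = 4.08°  ✓
  (2,3): δ = 119.04°  ·
antipodal pairs: 3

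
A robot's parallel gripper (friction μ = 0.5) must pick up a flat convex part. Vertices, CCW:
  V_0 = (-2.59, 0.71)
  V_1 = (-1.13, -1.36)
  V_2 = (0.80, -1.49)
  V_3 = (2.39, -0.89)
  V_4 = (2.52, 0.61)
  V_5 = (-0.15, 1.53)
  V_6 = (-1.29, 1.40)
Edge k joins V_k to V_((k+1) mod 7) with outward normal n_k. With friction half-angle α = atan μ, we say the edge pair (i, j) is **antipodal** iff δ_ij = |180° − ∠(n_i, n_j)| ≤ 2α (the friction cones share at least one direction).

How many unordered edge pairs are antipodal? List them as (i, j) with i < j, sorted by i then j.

α = atan 0.5 = 26.57°;  2α = 53.13°
n_0 = (-0.8172, -0.5764)
n_1 = (-0.0672, -0.9977)
n_2 = (+0.3531, -0.9356)
n_3 = (+0.9963, -0.0863)
n_4 = (+0.3258, +0.9454)
n_5 = (-0.1133, +0.9936)
n_6 = (-0.4688, +0.8833)
  (0,1): δ = 129.05°  ·
  (0,2): δ = 104.52°  ·
  (0,3): δ = 40.15°  ✓
  (0,4): δ = 35.79°  ✓
  (0,5): δ = 61.31°  ·
  (0,6): δ = 82.76°  ·
  (1,2): δ = 155.47°  ·
  (1,3): δ = 91.10°  ·
  (1,4): δ = 15.16°  ✓
  (1,5): δ = 10.36°  ✓
  (1,6): δ = 31.81°  ✓
  (2,3): δ = 115.63°  ·
  (2,4): δ = 39.69°  ✓
  (2,5): δ = 14.17°  ✓
  (2,6): δ = 7.28°  ✓
  (3,4): δ = 104.06°  ·
  (3,5): δ = 78.54°  ·
  (3,6): δ = 57.09°  ·
  (4,5): δ = 154.48°  ·
  (4,6): δ = 133.03°  ·
  (5,6): δ = 158.55°  ·
antipodal pairs: 8

count = 8; pairs: (0,3), (0,4), (1,4), (1,5), (1,6), (2,4), (2,5), (2,6)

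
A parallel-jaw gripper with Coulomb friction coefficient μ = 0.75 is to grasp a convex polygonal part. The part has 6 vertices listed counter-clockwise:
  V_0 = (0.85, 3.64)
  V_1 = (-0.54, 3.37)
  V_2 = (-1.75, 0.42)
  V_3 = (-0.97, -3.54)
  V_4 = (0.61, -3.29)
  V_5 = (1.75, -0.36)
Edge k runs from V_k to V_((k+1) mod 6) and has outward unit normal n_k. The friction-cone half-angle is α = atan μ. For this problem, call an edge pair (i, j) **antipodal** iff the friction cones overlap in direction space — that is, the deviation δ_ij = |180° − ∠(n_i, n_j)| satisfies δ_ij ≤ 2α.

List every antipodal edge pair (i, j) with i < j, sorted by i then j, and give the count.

count = 7; pairs: (0,3), (0,4), (1,3), (1,4), (1,5), (2,4), (2,5)

α = atan 0.75 = 36.87°;  2α = 73.74°
n_0 = (-0.1907, +0.9817)
n_1 = (-0.9252, +0.3795)
n_2 = (-0.9811, -0.1933)
n_3 = (+0.1563, -0.9877)
n_4 = (+0.9319, -0.3626)
n_5 = (+0.9756, +0.2195)
  (0,1): δ = 123.29°  ·
  (0,2): δ = 89.85°  ·
  (0,3): δ = 2.00°  ✓
  (0,4): δ = 57.75°  ✓
  (0,5): δ = 91.69°  ·
  (1,2): δ = 146.56°  ·
  (1,3): δ = 58.71°  ✓
  (1,4): δ = 1.04°  ✓
  (1,5): δ = 34.98°  ✓
  (2,3): δ = 92.15°  ·
  (2,4): δ = 32.40°  ✓
  (2,5): δ = 1.54°  ✓
  (3,4): δ = 120.25°  ·
  (3,5): δ = 86.31°  ·
  (4,5): δ = 146.06°  ·
antipodal pairs: 7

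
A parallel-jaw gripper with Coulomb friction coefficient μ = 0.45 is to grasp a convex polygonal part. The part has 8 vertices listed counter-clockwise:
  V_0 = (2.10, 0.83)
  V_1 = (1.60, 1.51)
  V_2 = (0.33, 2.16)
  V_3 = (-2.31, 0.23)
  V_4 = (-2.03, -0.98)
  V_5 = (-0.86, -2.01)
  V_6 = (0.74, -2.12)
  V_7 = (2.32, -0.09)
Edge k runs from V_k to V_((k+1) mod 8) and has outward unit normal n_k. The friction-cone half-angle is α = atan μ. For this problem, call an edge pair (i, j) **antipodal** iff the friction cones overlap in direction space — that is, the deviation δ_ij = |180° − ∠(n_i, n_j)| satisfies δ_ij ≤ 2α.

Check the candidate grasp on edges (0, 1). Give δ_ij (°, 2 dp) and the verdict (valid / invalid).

δ = 153.43°, invalid

α = atan 0.45 = 24.23°;  2α = 48.46°
edge 0: e_0 = (-0.50, +0.68);  n_0 = (+0.8057, +0.5924)
edge 1: e_1 = (-1.27, +0.65);  n_1 = (+0.4556, +0.8902)
∠(n_0, n_1) = 26.57°
δ = |180° − 26.57°| = 153.43°
153.43° > 2α = 48.46°  →  invalid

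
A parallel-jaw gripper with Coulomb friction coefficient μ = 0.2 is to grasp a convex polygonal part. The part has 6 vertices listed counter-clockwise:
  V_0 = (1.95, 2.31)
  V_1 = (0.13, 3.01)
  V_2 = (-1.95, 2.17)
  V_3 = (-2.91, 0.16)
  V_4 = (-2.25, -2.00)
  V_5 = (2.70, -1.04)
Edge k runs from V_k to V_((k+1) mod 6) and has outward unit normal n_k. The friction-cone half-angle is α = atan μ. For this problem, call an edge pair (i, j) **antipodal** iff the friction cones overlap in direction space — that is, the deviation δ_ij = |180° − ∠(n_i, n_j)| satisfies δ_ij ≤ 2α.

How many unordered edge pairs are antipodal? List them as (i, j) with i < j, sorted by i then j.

count = 2; pairs: (1,4), (3,5)

α = atan 0.2 = 11.31°;  2α = 22.62°
n_0 = (+0.3590, +0.9333)
n_1 = (-0.3745, +0.9272)
n_2 = (-0.9024, +0.4310)
n_3 = (-0.9564, -0.2922)
n_4 = (+0.1904, -0.9817)
n_5 = (+0.9758, +0.2185)
  (0,1): δ = 136.97°  ·
  (0,2): δ = 94.49°  ·
  (0,3): δ = 51.97°  ·
  (0,4): δ = 32.01°  ·
  (0,5): δ = 123.66°  ·
  (1,2): δ = 137.52°  ·
  (1,3): δ = 95.00°  ·
  (1,4): δ = 11.02°  ✓
  (1,5): δ = 80.63°  ·
  (2,3): δ = 137.48°  ·
  (2,4): δ = 53.49°  ·
  (2,5): δ = 38.15°  ·
  (3,4): δ = 96.02°  ·
  (3,5): δ = 4.37°  ✓
  (4,5): δ = 88.36°  ·
antipodal pairs: 2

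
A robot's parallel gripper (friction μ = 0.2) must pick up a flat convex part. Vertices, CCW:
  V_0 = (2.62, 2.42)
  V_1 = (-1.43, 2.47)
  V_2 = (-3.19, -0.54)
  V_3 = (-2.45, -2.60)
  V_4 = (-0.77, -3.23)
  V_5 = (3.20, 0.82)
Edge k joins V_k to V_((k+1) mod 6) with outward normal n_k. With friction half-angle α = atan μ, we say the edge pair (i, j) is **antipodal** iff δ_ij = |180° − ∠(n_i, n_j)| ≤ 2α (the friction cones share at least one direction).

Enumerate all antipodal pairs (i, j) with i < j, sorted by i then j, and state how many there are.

count = 3; pairs: (0,3), (1,4), (2,5)

α = atan 0.2 = 11.31°;  2α = 22.62°
n_0 = (+0.0123, +0.9999)
n_1 = (-0.8633, +0.5048)
n_2 = (-0.9411, -0.3381)
n_3 = (-0.3511, -0.9363)
n_4 = (+0.7141, -0.7000)
n_5 = (+0.9401, +0.3408)
  (0,1): δ = 119.61°  ·
  (0,2): δ = 69.53°  ·
  (0,3): δ = 19.85°  ✓
  (0,4): δ = 46.28°  ·
  (0,5): δ = 110.63°  ·
  (1,2): δ = 129.92°  ·
  (1,3): δ = 80.24°  ·
  (1,4): δ = 14.11°  ✓
  (1,5): δ = 50.24°  ·
  (2,3): δ = 130.32°  ·
  (2,4): δ = 64.19°  ·
  (2,5): δ = 0.17°  ✓
  (3,4): δ = 113.87°  ·
  (3,5): δ = 49.52°  ·
  (4,5): δ = 115.65°  ·
antipodal pairs: 3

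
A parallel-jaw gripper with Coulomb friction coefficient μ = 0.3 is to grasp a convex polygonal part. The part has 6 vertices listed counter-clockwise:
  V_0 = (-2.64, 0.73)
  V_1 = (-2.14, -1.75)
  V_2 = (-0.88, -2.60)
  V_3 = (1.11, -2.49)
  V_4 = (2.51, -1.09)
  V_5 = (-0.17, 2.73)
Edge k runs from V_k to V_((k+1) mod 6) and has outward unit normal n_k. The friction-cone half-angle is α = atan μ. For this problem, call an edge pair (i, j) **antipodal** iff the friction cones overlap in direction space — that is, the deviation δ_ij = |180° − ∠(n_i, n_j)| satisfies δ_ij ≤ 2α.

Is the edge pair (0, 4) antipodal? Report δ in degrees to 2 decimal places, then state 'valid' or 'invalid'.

δ = 23.65°, valid

α = atan 0.3 = 16.70°;  2α = 33.40°
edge 0: e_0 = (+0.50, -2.48);  n_0 = (-0.9803, -0.1976)
edge 4: e_4 = (-2.68, +3.82);  n_4 = (+0.8186, +0.5743)
∠(n_0, n_4) = 156.35°
δ = |180° − 156.35°| = 23.65°
23.65° ≤ 2α = 33.40°  →  valid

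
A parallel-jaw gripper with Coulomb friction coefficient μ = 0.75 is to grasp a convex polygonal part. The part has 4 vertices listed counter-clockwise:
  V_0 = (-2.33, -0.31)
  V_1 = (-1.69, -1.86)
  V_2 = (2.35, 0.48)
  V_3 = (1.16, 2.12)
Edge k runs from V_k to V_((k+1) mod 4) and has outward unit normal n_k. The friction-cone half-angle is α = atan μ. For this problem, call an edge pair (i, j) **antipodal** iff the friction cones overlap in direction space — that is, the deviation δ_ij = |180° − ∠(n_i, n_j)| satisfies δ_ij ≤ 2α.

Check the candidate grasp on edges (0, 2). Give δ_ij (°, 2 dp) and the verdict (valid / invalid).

δ = 13.53°, valid

α = atan 0.75 = 36.87°;  2α = 73.74°
edge 0: e_0 = (+0.64, -1.55);  n_0 = (-0.9243, -0.3816)
edge 2: e_2 = (-1.19, +1.64);  n_2 = (+0.8094, +0.5873)
∠(n_0, n_2) = 166.47°
δ = |180° − 166.47°| = 13.53°
13.53° ≤ 2α = 73.74°  →  valid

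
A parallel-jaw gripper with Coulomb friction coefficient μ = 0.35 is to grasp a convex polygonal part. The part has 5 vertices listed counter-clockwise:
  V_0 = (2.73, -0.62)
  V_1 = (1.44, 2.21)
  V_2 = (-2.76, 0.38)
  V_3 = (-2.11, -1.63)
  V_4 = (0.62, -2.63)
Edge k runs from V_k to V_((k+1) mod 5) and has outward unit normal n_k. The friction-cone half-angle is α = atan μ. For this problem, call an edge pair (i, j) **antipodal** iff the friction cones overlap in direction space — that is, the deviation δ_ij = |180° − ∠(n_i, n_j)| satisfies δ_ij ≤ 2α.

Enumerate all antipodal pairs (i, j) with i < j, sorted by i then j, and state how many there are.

α = atan 0.35 = 19.29°;  2α = 38.58°
n_0 = (+0.9099, +0.4148)
n_1 = (-0.3994, +0.9168)
n_2 = (-0.9515, -0.3077)
n_3 = (-0.3440, -0.9390)
n_4 = (+0.6897, -0.7241)
  (0,1): δ = 90.96°  ·
  (0,2): δ = 6.58°  ✓
  (0,3): δ = 45.38°  ·
  (0,4): δ = 109.10°  ·
  (1,2): δ = 95.62°  ·
  (1,3): δ = 43.66°  ·
  (1,4): δ = 20.07°  ✓
  (2,3): δ = 128.04°  ·
  (2,4): δ = 64.31°  ·
  (3,4): δ = 116.27°  ·
antipodal pairs: 2

count = 2; pairs: (0,2), (1,4)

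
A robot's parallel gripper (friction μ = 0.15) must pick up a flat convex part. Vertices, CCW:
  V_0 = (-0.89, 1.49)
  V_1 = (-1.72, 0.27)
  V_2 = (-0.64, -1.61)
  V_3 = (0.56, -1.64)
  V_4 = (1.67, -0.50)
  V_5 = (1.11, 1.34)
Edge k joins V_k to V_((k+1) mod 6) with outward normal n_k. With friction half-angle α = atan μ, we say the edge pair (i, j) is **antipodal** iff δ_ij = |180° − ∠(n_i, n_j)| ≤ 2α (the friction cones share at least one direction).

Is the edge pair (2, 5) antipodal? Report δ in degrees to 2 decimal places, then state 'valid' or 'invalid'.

δ = 2.86°, valid

α = atan 0.15 = 8.53°;  2α = 17.06°
edge 2: e_2 = (+1.20, -0.03);  n_2 = (-0.0250, -0.9997)
edge 5: e_5 = (-2.00, +0.15);  n_5 = (+0.0748, +0.9972)
∠(n_2, n_5) = 177.14°
δ = |180° − 177.14°| = 2.86°
2.86° ≤ 2α = 17.06°  →  valid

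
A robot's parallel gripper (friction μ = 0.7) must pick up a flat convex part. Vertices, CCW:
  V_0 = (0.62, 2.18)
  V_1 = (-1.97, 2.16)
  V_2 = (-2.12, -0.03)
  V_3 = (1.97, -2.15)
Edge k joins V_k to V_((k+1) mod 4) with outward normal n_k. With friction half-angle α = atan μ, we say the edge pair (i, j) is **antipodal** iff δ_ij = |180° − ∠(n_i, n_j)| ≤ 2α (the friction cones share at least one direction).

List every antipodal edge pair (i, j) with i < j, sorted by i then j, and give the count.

count = 3; pairs: (0,2), (1,3), (2,3)

α = atan 0.7 = 34.99°;  2α = 69.98°
n_0 = (-0.0077, +1.0000)
n_1 = (-0.9977, +0.0683)
n_2 = (-0.4602, -0.8878)
n_3 = (+0.9547, +0.2976)
  (0,1): δ = 94.36°  ·
  (0,2): δ = 27.84°  ✓
  (0,3): δ = 106.87°  ·
  (1,2): δ = 113.48°  ·
  (1,3): δ = 21.23°  ✓
  (2,3): δ = 45.28°  ✓
antipodal pairs: 3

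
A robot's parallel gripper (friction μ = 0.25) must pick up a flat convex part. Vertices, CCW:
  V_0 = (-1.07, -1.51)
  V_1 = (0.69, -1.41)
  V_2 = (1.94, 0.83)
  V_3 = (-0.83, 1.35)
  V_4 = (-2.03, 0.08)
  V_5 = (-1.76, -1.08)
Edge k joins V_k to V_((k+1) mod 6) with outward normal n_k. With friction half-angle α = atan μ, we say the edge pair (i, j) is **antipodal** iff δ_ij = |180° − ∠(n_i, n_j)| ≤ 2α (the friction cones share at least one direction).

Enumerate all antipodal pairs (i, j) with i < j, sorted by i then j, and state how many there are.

α = atan 0.25 = 14.04°;  2α = 28.07°
n_0 = (+0.0567, -0.9984)
n_1 = (+0.8732, -0.4873)
n_2 = (+0.1845, +0.9828)
n_3 = (-0.7269, +0.6868)
n_4 = (-0.9740, -0.2267)
n_5 = (-0.5289, -0.8487)
  (0,1): δ = 122.42°  ·
  (0,2): δ = 13.88°  ✓
  (0,3): δ = 43.37°  ·
  (0,4): δ = 99.85°  ·
  (0,5): δ = 144.82°  ·
  (1,2): δ = 71.47°  ·
  (1,3): δ = 14.21°  ✓
  (1,4): δ = 42.27°  ·
  (1,5): δ = 87.23°  ·
  (2,3): δ = 122.74°  ·
  (2,4): δ = 66.27°  ·
  (2,5): δ = 21.30°  ✓
  (3,4): δ = 123.52°  ·
  (3,5): δ = 78.55°  ·
  (4,5): δ = 135.03°  ·
antipodal pairs: 3

count = 3; pairs: (0,2), (1,3), (2,5)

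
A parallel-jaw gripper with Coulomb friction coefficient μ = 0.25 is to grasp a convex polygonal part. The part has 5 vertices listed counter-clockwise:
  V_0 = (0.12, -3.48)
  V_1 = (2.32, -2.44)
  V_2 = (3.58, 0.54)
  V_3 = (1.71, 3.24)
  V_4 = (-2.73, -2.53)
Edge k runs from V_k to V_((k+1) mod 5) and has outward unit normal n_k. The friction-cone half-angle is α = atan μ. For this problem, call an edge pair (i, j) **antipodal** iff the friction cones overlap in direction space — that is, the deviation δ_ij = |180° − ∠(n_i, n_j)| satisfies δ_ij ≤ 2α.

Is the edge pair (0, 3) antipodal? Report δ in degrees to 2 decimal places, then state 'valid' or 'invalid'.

α = atan 0.25 = 14.04°;  2α = 28.07°
edge 0: e_0 = (+2.20, +1.04);  n_0 = (+0.4274, -0.9041)
edge 3: e_3 = (-4.44, -5.77);  n_3 = (-0.7925, +0.6098)
∠(n_0, n_3) = 152.88°
δ = |180° − 152.88°| = 27.12°
27.12° ≤ 2α = 28.07°  →  valid

δ = 27.12°, valid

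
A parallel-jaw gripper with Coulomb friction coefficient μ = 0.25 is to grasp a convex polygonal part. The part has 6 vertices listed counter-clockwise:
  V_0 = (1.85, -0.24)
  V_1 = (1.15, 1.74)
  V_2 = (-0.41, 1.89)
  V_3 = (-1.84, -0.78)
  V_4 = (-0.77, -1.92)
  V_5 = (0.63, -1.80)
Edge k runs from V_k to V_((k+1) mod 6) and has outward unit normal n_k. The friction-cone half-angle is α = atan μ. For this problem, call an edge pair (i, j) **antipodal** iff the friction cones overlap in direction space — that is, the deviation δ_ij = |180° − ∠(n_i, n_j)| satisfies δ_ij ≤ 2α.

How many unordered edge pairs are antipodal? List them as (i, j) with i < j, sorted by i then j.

count = 3; pairs: (0,3), (1,4), (2,5)

α = atan 0.25 = 14.04°;  2α = 28.07°
n_0 = (+0.9428, +0.3333)
n_1 = (+0.0957, +0.9954)
n_2 = (-0.8815, +0.4721)
n_3 = (-0.7291, -0.6844)
n_4 = (+0.0854, -0.9963)
n_5 = (+0.7877, -0.6160)
  (0,1): δ = 114.96°  ·
  (0,2): δ = 47.64°  ·
  (0,3): δ = 23.72°  ✓
  (0,4): δ = 75.43°  ·
  (0,5): δ = 122.50°  ·
  (1,2): δ = 112.68°  ·
  (1,3): δ = 41.32°  ·
  (1,4): δ = 10.39°  ✓
  (1,5): δ = 57.47°  ·
  (2,3): δ = 108.64°  ·
  (2,4): δ = 56.93°  ·
  (2,5): δ = 9.85°  ✓
  (3,4): δ = 128.29°  ·
  (3,5): δ = 81.21°  ·
  (4,5): δ = 132.93°  ·
antipodal pairs: 3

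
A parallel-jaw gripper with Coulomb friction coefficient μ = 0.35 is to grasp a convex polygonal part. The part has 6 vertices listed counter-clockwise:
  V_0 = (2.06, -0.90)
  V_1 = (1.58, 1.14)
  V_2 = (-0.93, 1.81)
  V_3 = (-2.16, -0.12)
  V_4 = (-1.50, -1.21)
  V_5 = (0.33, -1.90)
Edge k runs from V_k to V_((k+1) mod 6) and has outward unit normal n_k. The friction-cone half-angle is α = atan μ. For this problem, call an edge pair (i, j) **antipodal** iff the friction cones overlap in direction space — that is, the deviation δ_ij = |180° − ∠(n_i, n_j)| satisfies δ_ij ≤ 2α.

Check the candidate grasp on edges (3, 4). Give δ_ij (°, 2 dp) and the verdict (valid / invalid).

α = atan 0.35 = 19.29°;  2α = 38.58°
edge 3: e_3 = (+0.66, -1.09);  n_3 = (-0.8554, -0.5180)
edge 4: e_4 = (+1.83, -0.69);  n_4 = (-0.3528, -0.9357)
∠(n_3, n_4) = 38.15°
δ = |180° − 38.15°| = 141.85°
141.85° > 2α = 38.58°  →  invalid

δ = 141.85°, invalid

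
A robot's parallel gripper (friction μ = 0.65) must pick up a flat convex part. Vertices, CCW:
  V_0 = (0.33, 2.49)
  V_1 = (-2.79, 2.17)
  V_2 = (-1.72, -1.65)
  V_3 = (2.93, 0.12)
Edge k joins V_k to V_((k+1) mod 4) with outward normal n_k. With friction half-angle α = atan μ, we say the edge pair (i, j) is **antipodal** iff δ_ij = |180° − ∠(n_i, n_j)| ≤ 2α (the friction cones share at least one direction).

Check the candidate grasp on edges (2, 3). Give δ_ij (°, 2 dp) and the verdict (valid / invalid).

α = atan 0.65 = 33.02°;  2α = 66.05°
edge 2: e_2 = (+4.65, +1.77);  n_2 = (+0.3557, -0.9346)
edge 3: e_3 = (-2.60, +2.37);  n_3 = (+0.6737, +0.7390)
∠(n_2, n_3) = 116.81°
δ = |180° − 116.81°| = 63.19°
63.19° ≤ 2α = 66.05°  →  valid

δ = 63.19°, valid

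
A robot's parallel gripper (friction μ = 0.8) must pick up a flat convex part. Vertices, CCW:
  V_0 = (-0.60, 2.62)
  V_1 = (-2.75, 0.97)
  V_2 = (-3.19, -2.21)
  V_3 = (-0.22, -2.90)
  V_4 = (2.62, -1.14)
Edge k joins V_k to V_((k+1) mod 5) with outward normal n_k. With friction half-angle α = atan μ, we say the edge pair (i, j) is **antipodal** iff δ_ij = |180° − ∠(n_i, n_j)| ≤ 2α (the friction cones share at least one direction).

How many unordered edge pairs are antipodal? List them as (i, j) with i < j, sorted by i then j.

α = atan 0.8 = 38.66°;  2α = 77.32°
n_0 = (-0.6088, +0.7933)
n_1 = (-0.9906, +0.1371)
n_2 = (-0.2263, -0.9741)
n_3 = (+0.5268, -0.8500)
n_4 = (+0.7595, +0.6505)
  (0,1): δ = 135.38°  ·
  (0,2): δ = 50.58°  ✓
  (0,3): δ = 5.72°  ✓
  (0,4): δ = 93.07°  ·
  (1,2): δ = 95.20°  ·
  (1,3): δ = 50.34°  ✓
  (1,4): δ = 48.45°  ✓
  (2,3): δ = 135.13°  ·
  (2,4): δ = 36.34°  ✓
  (3,4): δ = 81.21°  ·
antipodal pairs: 5

count = 5; pairs: (0,2), (0,3), (1,3), (1,4), (2,4)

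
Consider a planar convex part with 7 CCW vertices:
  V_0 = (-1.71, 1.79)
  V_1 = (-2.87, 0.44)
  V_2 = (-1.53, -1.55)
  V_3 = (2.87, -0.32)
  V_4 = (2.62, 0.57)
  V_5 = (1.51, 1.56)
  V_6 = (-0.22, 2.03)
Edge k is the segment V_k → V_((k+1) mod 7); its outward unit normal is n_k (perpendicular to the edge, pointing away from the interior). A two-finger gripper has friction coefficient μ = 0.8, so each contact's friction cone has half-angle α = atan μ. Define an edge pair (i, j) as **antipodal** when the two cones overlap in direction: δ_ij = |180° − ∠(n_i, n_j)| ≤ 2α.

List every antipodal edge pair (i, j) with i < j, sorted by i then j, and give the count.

α = atan 0.8 = 38.66°;  2α = 77.32°
n_0 = (-0.7585, +0.6517)
n_1 = (-0.8295, -0.5585)
n_2 = (+0.2692, -0.9631)
n_3 = (+0.9627, +0.2704)
n_4 = (+0.6656, +0.7463)
n_5 = (+0.2622, +0.9650)
n_6 = (-0.1590, +0.9873)
  (0,1): δ = 105.37°  ·
  (0,2): δ = 33.71°  ✓
  (0,3): δ = 56.36°  ✓
  (0,4): δ = 88.94°  ·
  (0,5): δ = 115.47°  ·
  (0,6): δ = 139.82°  ·
  (1,2): δ = 108.34°  ·
  (1,3): δ = 18.27°  ✓
  (1,4): δ = 14.32°  ✓
  (1,5): δ = 40.85°  ✓
  (1,6): δ = 65.20°  ✓
  (2,3): δ = 89.93°  ·
  (2,4): δ = 57.35°  ✓
  (2,5): δ = 30.82°  ✓
  (2,6): δ = 6.47°  ✓
  (3,4): δ = 147.42°  ·
  (3,5): δ = 120.89°  ·
  (3,6): δ = 96.54°  ·
  (4,5): δ = 153.47°  ·
  (4,6): δ = 129.12°  ·
  (5,6): δ = 155.65°  ·
antipodal pairs: 9

count = 9; pairs: (0,2), (0,3), (1,3), (1,4), (1,5), (1,6), (2,4), (2,5), (2,6)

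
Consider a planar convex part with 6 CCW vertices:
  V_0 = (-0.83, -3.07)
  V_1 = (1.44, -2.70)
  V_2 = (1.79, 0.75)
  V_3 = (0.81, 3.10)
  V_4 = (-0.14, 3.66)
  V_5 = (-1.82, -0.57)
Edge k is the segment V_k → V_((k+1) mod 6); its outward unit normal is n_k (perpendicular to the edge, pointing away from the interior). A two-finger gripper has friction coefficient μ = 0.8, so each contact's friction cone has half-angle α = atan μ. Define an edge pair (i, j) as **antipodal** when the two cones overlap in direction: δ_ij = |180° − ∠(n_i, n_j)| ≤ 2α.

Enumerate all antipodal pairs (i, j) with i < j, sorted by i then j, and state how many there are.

count = 8; pairs: (0,2), (0,3), (0,4), (1,4), (1,5), (2,4), (2,5), (3,5)

α = atan 0.8 = 38.66°;  2α = 77.32°
n_0 = (+0.1609, -0.9870)
n_1 = (+0.9949, -0.1009)
n_2 = (+0.9230, +0.3849)
n_3 = (+0.5078, +0.8615)
n_4 = (-0.9294, +0.3691)
n_5 = (-0.9298, -0.3682)
  (0,1): δ = 105.05°  ·
  (0,2): δ = 76.62°  ✓
  (0,3): δ = 39.78°  ✓
  (0,4): δ = 59.08°  ✓
  (0,5): δ = 102.35°  ·
  (1,2): δ = 151.57°  ·
  (1,3): δ = 114.73°  ·
  (1,4): δ = 15.87°  ✓
  (1,5): δ = 27.40°  ✓
  (2,3): δ = 143.16°  ·
  (2,4): δ = 44.30°  ✓
  (2,5): δ = 1.03°  ✓
  (3,4): δ = 81.14°  ·
  (3,5): δ = 37.88°  ✓
  (4,5): δ = 136.74°  ·
antipodal pairs: 8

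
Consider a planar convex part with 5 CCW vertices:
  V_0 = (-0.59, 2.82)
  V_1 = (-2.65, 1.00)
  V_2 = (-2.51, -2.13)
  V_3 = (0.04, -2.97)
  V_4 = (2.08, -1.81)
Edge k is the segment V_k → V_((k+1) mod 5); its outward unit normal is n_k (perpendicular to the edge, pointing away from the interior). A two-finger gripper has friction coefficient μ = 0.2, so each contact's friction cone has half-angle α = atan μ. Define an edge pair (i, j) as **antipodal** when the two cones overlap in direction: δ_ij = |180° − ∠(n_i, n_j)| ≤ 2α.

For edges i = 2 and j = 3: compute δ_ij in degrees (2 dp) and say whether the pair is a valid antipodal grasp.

α = atan 0.2 = 11.31°;  2α = 22.62°
edge 2: e_2 = (+2.55, -0.84);  n_2 = (-0.3129, -0.9498)
edge 3: e_3 = (+2.04, +1.16);  n_3 = (+0.4943, -0.8693)
∠(n_2, n_3) = 47.86°
δ = |180° − 47.86°| = 132.14°
132.14° > 2α = 22.62°  →  invalid

δ = 132.14°, invalid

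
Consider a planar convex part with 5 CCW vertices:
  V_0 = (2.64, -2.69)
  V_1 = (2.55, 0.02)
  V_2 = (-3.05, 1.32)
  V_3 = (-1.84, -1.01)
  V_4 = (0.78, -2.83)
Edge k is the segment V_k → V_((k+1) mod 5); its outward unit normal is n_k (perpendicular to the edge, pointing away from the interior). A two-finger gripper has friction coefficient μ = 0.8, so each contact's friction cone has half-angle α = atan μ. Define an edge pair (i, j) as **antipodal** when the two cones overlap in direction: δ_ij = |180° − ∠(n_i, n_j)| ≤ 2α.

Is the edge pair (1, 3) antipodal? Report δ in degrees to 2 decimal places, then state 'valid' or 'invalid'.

α = atan 0.8 = 38.66°;  2α = 77.32°
edge 1: e_1 = (-5.60, +1.30);  n_1 = (+0.2261, +0.9741)
edge 3: e_3 = (+2.62, -1.82);  n_3 = (-0.5705, -0.8213)
∠(n_1, n_3) = 158.28°
δ = |180° − 158.28°| = 21.72°
21.72° ≤ 2α = 77.32°  →  valid

δ = 21.72°, valid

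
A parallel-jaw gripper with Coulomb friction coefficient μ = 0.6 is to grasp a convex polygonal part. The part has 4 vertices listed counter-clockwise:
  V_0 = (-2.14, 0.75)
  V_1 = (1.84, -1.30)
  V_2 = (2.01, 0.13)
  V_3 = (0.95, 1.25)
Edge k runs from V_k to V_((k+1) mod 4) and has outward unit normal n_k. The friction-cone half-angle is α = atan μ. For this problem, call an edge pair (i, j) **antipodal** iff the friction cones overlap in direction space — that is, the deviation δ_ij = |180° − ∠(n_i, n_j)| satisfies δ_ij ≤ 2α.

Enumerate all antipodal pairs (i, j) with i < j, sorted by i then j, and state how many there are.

α = atan 0.6 = 30.96°;  2α = 61.93°
n_0 = (-0.4579, -0.8890)
n_1 = (+0.9930, -0.1180)
n_2 = (+0.7263, +0.6874)
n_3 = (-0.1597, +0.9872)
  (0,1): δ = 69.53°  ·
  (0,2): δ = 19.32°  ✓
  (0,3): δ = 36.44°  ✓
  (1,2): δ = 129.80°  ·
  (1,3): δ = 74.03°  ·
  (2,3): δ = 124.23°  ·
antipodal pairs: 2

count = 2; pairs: (0,2), (0,3)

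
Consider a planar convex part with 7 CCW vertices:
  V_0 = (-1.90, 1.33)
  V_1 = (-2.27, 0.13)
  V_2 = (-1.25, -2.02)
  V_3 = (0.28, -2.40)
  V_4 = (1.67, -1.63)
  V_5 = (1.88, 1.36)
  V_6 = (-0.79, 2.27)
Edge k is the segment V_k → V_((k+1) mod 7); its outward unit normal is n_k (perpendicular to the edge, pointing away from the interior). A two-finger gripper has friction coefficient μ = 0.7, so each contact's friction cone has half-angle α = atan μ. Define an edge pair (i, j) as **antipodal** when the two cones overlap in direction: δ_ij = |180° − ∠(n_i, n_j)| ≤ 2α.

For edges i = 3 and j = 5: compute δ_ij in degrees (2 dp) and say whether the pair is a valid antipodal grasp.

α = atan 0.7 = 34.99°;  2α = 69.98°
edge 3: e_3 = (+1.39, +0.77);  n_3 = (+0.4846, -0.8748)
edge 5: e_5 = (-2.67, +0.91);  n_5 = (+0.3226, +0.9465)
∠(n_3, n_5) = 132.20°
δ = |180° − 132.20°| = 47.80°
47.80° ≤ 2α = 69.98°  →  valid

δ = 47.80°, valid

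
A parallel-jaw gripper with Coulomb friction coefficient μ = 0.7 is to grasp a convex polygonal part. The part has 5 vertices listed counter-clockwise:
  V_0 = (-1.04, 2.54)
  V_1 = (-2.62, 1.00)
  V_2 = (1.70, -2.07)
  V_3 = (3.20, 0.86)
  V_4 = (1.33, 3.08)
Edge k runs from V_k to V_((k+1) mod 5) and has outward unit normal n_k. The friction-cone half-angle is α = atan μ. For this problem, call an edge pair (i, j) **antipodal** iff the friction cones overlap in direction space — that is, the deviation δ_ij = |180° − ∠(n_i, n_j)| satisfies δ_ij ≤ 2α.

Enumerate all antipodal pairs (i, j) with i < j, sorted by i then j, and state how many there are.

count = 4; pairs: (0,2), (1,3), (1,4), (2,4)

α = atan 0.7 = 34.99°;  2α = 69.98°
n_0 = (-0.6980, +0.7161)
n_1 = (-0.5793, -0.8151)
n_2 = (+0.8901, -0.4557)
n_3 = (+0.7648, +0.6442)
n_4 = (-0.2222, +0.9750)
  (0,1): δ = 79.66°  ·
  (0,2): δ = 18.62°  ✓
  (0,3): δ = 85.84°  ·
  (0,4): δ = 148.57°  ·
  (1,2): δ = 81.71°  ·
  (1,3): δ = 14.49°  ✓
  (1,4): δ = 48.24°  ✓
  (2,3): δ = 112.78°  ·
  (2,4): δ = 50.05°  ✓
  (3,4): δ = 117.27°  ·
antipodal pairs: 4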